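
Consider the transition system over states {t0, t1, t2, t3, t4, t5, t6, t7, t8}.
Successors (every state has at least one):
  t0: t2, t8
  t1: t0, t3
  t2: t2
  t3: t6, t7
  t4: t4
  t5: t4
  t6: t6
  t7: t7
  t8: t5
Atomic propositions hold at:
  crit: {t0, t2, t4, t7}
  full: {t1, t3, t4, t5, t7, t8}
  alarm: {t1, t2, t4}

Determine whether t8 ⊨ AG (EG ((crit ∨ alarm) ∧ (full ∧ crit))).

No

Sat(crit ∨ alarm) = {t0, t1, t2, t4, t7}
Sat(full ∧ crit) = {t4, t7}
Sat((crit ∨ alarm) ∧ (full ∧ crit)) = {t4, t7}
EG ((crit ∨ alarm) ∧ (full ∧ crit)): greatest fixpoint, start Z0 = {t4, t7}, keep only states in Sat with some successor in Z. Already a fixed point.
Sat(EG ((crit ∨ alarm) ∧ (full ∧ crit))) = {t4, t7}
AG (EG ((crit ∨ alarm) ∧ (full ∧ crit))): greatest fixpoint, start Z0 = {t4, t7}, keep only states in Sat with every successor in Z. Already a fixed point.
Sat(AG (EG ((crit ∨ alarm) ∧ (full ∧ crit)))) = {t4, t7}
t8 ∉ Sat(AG (EG ((crit ∨ alarm) ∧ (full ∧ crit)))) = {t4, t7}, so the formula does not hold at t8.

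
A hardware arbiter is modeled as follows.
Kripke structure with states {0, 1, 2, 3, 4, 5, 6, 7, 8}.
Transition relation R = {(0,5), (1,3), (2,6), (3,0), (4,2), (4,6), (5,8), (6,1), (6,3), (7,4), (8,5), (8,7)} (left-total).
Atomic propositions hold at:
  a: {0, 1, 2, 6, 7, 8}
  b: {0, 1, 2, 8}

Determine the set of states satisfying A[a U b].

A[a U b]: least fixpoint, start Z0 = Sat(b) = {0, 1, 2, 8}, add states in Sat(a) with every successor in Z. Already a fixed point.
Sat(A[a U b]) = {0, 1, 2, 8}

{0, 1, 2, 8}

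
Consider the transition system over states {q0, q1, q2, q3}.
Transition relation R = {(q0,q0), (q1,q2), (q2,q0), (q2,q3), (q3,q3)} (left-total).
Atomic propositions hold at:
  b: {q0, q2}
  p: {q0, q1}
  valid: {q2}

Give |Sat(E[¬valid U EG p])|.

1

Sat(¬valid) = {q0, q1, q3}
EG p: greatest fixpoint, start Z0 = {q0, q1}, keep only states in Sat with some successor in Z. Z1 = {q0}; fixed.
Sat(EG p) = {q0}
E[¬valid U EG p]: least fixpoint, start Z0 = Sat(EG p) = {q0}, add states in Sat(¬valid) with some successor in Z. Already a fixed point.
Sat(E[¬valid U EG p]) = {q0}
|Sat(E[¬valid U EG p])| = |{q0}| = 1.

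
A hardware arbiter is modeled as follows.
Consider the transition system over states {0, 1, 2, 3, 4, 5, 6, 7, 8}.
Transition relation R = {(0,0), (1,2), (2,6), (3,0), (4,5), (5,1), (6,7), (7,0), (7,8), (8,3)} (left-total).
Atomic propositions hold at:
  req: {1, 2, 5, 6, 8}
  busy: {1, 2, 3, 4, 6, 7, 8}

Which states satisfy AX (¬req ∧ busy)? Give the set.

{6, 8}

Sat(¬req) = {0, 3, 4, 7}
Sat(¬req ∧ busy) = {3, 4, 7}
Sat(AX (¬req ∧ busy)) = {s : every successor in {3, 4, 7}} = {6, 8}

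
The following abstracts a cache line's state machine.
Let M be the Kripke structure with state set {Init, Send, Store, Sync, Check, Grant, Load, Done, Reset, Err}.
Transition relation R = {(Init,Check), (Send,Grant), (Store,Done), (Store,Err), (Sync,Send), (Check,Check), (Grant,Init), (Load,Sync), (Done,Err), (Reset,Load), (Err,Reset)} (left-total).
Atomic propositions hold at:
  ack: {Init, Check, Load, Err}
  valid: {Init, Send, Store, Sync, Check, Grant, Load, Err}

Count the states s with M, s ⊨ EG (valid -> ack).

2

Sat(valid -> ack) = {Init, Check, Load, Done, Reset, Err}
EG (valid -> ack): greatest fixpoint, start Z0 = {Init, Check, Load, Done, Reset, Err}, keep only states in Sat with some successor in Z. Z1 = {Init, Check, Done, Reset, Err}; Z2 = {Init, Check, Done, Err}; Z3 = {Init, Check, Done}; Z4 = {Init, Check}; fixed.
Sat(EG (valid -> ack)) = {Init, Check}
|Sat(EG (valid -> ack))| = |{Init, Check}| = 2.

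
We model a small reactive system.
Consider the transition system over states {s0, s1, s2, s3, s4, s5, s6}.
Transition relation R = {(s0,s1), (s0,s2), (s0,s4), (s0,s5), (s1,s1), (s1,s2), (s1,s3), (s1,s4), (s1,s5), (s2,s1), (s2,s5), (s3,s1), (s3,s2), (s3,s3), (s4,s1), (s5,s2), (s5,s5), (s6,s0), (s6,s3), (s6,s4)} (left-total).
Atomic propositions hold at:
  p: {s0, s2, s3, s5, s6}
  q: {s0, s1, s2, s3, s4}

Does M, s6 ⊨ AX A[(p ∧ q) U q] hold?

Sat(p ∧ q) = {s0, s2, s3}
A[(p ∧ q) U q]: least fixpoint, start Z0 = Sat(q) = {s0, s1, s2, s3, s4}, add states in Sat(p ∧ q) with every successor in Z. Already a fixed point.
Sat(A[(p ∧ q) U q]) = {s0, s1, s2, s3, s4}
Sat(AX A[(p ∧ q) U q]) = {s : every successor in {s0, s1, s2, s3, s4}} = {s3, s4, s6}
s6 ∈ Sat(AX A[(p ∧ q) U q]) = {s3, s4, s6}, so the formula holds at s6.

Yes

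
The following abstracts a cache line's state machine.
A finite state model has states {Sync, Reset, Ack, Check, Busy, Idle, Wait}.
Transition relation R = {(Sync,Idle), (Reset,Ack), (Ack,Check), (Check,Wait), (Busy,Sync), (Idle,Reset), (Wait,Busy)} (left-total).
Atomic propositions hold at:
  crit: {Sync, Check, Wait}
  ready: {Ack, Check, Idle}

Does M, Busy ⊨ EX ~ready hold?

Sat(~ready) = {Sync, Reset, Busy, Wait}
Sat(EX ~ready) = {s : some successor in {Sync, Reset, Busy, Wait}} = {Check, Busy, Idle, Wait}
Busy ∈ Sat(EX ~ready) = {Check, Busy, Idle, Wait}, so the formula holds at Busy.

Yes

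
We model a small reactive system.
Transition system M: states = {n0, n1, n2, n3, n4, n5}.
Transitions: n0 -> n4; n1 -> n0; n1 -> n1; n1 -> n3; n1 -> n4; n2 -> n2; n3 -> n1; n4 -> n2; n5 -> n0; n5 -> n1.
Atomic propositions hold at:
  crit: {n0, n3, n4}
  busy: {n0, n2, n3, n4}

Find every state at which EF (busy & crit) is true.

Sat(busy & crit) = {n0, n3, n4}
EF (busy & crit): least fixpoint, start Z0 = {n0, n3, n4}, add states with some successor in Z. Z1 = {n0, n1, n3, n4, n5}; fixed.
Sat(EF (busy & crit)) = {n0, n1, n3, n4, n5}

{n0, n1, n3, n4, n5}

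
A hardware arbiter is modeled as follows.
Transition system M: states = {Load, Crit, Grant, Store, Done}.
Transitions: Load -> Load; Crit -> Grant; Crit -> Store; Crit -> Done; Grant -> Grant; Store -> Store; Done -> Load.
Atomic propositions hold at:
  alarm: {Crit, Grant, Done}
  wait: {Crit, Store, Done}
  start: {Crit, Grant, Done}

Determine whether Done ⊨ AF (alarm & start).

Sat(alarm & start) = {Crit, Grant, Done}
AF (alarm & start): least fixpoint, start Z0 = {Crit, Grant, Done}, add states with every successor in Z. Already a fixed point.
Sat(AF (alarm & start)) = {Crit, Grant, Done}
Done ∈ Sat(AF (alarm & start)) = {Crit, Grant, Done}, so the formula holds at Done.

Yes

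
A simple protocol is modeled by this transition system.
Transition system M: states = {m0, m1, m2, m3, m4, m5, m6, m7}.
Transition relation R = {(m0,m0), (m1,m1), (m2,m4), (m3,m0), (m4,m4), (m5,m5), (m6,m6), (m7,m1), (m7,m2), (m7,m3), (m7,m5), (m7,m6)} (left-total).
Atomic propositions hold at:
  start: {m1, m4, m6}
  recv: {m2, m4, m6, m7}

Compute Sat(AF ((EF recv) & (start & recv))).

{m2, m4, m6}

EF recv: least fixpoint, start Z0 = {m2, m4, m6, m7}, add states with some successor in Z. Already a fixed point.
Sat(EF recv) = {m2, m4, m6, m7}
Sat(start & recv) = {m4, m6}
Sat((EF recv) & (start & recv)) = {m4, m6}
AF ((EF recv) & (start & recv)): least fixpoint, start Z0 = {m4, m6}, add states with every successor in Z. Z1 = {m2, m4, m6}; fixed.
Sat(AF ((EF recv) & (start & recv))) = {m2, m4, m6}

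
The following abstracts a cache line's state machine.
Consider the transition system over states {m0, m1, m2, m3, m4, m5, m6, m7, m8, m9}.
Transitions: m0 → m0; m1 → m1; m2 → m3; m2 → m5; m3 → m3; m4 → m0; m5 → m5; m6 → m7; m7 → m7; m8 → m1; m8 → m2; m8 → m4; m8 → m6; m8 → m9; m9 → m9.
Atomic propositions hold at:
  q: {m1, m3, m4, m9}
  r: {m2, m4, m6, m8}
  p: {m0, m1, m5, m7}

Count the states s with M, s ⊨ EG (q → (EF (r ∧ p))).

Sat(r ∧ p) = ∅
EF (r ∧ p): least fixpoint, start Z0 = ∅, add states with some successor in Z. Already a fixed point.
Sat(EF (r ∧ p)) = ∅
Sat(q → (EF (r ∧ p))) = {m0, m2, m5, m6, m7, m8}
EG (q → (EF (r ∧ p))): greatest fixpoint, start Z0 = {m0, m2, m5, m6, m7, m8}, keep only states in Sat with some successor in Z. Already a fixed point.
Sat(EG (q → (EF (r ∧ p)))) = {m0, m2, m5, m6, m7, m8}
|Sat(EG (q → (EF (r ∧ p))))| = |{m0, m2, m5, m6, m7, m8}| = 6.

6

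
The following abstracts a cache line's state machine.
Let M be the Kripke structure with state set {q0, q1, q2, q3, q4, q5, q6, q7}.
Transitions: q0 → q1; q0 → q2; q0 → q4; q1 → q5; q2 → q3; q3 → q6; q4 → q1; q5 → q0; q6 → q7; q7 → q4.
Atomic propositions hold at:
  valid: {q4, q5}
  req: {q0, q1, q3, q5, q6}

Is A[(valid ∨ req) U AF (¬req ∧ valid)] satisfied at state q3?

Sat(valid ∨ req) = {q0, q1, q3, q4, q5, q6}
Sat(¬req) = {q2, q4, q7}
Sat(¬req ∧ valid) = {q4}
AF (¬req ∧ valid): least fixpoint, start Z0 = {q4}, add states with every successor in Z. Z1 = {q4, q7}; Z2 = {q4, q6, q7}; Z3 = {q3, q4, q6, q7}; Z4 = {q2, q3, q4, q6, q7}; fixed.
Sat(AF (¬req ∧ valid)) = {q2, q3, q4, q6, q7}
A[(valid ∨ req) U AF (¬req ∧ valid)]: least fixpoint, start Z0 = Sat(AF (¬req ∧ valid)) = {q2, q3, q4, q6, q7}, add states in Sat(valid ∨ req) with every successor in Z. Already a fixed point.
Sat(A[(valid ∨ req) U AF (¬req ∧ valid)]) = {q2, q3, q4, q6, q7}
q3 ∈ Sat(A[(valid ∨ req) U AF (¬req ∧ valid)]) = {q2, q3, q4, q6, q7}, so the formula holds at q3.

Yes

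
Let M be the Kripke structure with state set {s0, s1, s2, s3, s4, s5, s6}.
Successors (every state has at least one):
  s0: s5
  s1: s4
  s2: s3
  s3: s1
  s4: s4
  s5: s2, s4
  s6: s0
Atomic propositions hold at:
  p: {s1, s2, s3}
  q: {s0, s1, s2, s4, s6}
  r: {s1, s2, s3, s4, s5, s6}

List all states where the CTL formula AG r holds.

{s1, s2, s3, s4, s5}

AG r: greatest fixpoint, start Z0 = {s1, s2, s3, s4, s5, s6}, keep only states in Sat with every successor in Z. Z1 = {s1, s2, s3, s4, s5}; fixed.
Sat(AG r) = {s1, s2, s3, s4, s5}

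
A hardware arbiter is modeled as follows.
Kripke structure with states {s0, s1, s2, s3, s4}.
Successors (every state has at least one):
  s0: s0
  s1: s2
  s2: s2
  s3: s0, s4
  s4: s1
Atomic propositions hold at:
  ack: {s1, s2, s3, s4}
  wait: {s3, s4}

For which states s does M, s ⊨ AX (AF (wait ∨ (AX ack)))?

Sat(AX ack) = {s : every successor in {s1, s2, s3, s4}} = {s1, s2, s4}
Sat(wait ∨ (AX ack)) = {s1, s2, s3, s4}
AF (wait ∨ (AX ack)): least fixpoint, start Z0 = {s1, s2, s3, s4}, add states with every successor in Z. Already a fixed point.
Sat(AF (wait ∨ (AX ack))) = {s1, s2, s3, s4}
Sat(AX (AF (wait ∨ (AX ack)))) = {s : every successor in {s1, s2, s3, s4}} = {s1, s2, s4}

{s1, s2, s4}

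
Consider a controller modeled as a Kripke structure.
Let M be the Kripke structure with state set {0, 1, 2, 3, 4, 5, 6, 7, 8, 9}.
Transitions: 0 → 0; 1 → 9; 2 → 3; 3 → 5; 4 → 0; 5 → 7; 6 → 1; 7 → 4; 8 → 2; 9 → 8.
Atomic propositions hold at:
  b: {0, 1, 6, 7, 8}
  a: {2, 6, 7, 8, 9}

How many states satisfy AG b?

AG b: greatest fixpoint, start Z0 = {0, 1, 6, 7, 8}, keep only states in Sat with every successor in Z. Z1 = {0, 6}; Z2 = {0}; fixed.
Sat(AG b) = {0}
|Sat(AG b)| = |{0}| = 1.

1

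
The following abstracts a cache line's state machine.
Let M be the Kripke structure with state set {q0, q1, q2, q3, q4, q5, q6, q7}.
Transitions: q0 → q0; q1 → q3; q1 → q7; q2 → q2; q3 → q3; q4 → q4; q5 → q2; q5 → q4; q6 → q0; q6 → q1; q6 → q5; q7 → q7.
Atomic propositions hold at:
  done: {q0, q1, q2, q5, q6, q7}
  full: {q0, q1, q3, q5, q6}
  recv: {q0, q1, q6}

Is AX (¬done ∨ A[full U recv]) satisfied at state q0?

Sat(¬done) = {q3, q4}
A[full U recv]: least fixpoint, start Z0 = Sat(recv) = {q0, q1, q6}, add states in Sat(full) with every successor in Z. Already a fixed point.
Sat(A[full U recv]) = {q0, q1, q6}
Sat(¬done ∨ A[full U recv]) = {q0, q1, q3, q4, q6}
Sat(AX (¬done ∨ A[full U recv])) = {s : every successor in {q0, q1, q3, q4, q6}} = {q0, q3, q4}
q0 ∈ Sat(AX (¬done ∨ A[full U recv])) = {q0, q3, q4}, so the formula holds at q0.

Yes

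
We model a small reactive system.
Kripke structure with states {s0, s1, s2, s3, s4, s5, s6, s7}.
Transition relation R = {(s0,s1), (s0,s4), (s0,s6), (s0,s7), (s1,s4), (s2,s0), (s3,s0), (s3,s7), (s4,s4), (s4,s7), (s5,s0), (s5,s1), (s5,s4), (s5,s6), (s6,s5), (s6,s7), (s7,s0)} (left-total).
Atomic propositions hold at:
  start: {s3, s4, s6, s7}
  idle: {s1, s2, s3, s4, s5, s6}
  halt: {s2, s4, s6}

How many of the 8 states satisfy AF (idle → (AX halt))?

Sat(AX halt) = {s : every successor in {s2, s4, s6}} = {s1}
Sat(idle → (AX halt)) = {s0, s1, s7}
AF (idle → (AX halt)): least fixpoint, start Z0 = {s0, s1, s7}, add states with every successor in Z. Z1 = {s0, s1, s2, s3, s7}; fixed.
Sat(AF (idle → (AX halt))) = {s0, s1, s2, s3, s7}
|Sat(AF (idle → (AX halt)))| = |{s0, s1, s2, s3, s7}| = 5.

5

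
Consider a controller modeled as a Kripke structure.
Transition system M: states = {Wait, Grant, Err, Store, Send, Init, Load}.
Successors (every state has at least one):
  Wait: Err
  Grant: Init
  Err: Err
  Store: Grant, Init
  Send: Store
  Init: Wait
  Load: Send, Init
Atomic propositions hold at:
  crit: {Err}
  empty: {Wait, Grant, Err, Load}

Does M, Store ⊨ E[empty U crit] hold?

E[empty U crit]: least fixpoint, start Z0 = Sat(crit) = {Err}, add states in Sat(empty) with some successor in Z. Z1 = {Wait, Err}; fixed.
Sat(E[empty U crit]) = {Wait, Err}
Store ∉ Sat(E[empty U crit]) = {Wait, Err}, so the formula does not hold at Store.

No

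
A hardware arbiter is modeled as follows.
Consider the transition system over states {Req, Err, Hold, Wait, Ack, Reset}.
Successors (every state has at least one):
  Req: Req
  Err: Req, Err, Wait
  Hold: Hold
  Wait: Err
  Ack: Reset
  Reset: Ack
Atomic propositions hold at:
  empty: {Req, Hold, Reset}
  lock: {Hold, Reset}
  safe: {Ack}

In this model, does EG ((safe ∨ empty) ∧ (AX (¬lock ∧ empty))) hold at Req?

Yes

Sat(safe ∨ empty) = {Req, Hold, Ack, Reset}
Sat(¬lock) = {Req, Err, Wait, Ack}
Sat(¬lock ∧ empty) = {Req}
Sat(AX (¬lock ∧ empty)) = {s : every successor in {Req}} = {Req}
Sat((safe ∨ empty) ∧ (AX (¬lock ∧ empty))) = {Req}
EG ((safe ∨ empty) ∧ (AX (¬lock ∧ empty))): greatest fixpoint, start Z0 = {Req}, keep only states in Sat with some successor in Z. Already a fixed point.
Sat(EG ((safe ∨ empty) ∧ (AX (¬lock ∧ empty)))) = {Req}
Req ∈ Sat(EG ((safe ∨ empty) ∧ (AX (¬lock ∧ empty)))) = {Req}, so the formula holds at Req.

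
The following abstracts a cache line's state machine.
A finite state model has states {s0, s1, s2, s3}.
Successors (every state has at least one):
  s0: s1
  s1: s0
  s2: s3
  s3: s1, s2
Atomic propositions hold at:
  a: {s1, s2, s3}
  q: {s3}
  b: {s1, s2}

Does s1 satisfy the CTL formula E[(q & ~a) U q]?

No

Sat(~a) = {s0}
Sat(q & ~a) = ∅
E[(q & ~a) U q]: least fixpoint, start Z0 = Sat(q) = {s3}, add states in Sat(q & ~a) with some successor in Z. Already a fixed point.
Sat(E[(q & ~a) U q]) = {s3}
s1 ∉ Sat(E[(q & ~a) U q]) = {s3}, so the formula does not hold at s1.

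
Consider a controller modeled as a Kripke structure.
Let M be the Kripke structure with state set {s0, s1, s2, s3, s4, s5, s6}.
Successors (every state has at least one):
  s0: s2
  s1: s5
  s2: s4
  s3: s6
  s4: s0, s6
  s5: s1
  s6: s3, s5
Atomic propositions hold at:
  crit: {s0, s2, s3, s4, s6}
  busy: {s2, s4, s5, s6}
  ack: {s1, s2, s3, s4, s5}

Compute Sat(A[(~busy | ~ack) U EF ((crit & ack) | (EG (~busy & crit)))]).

{s0, s2, s3, s4, s6}

Sat(~busy) = {s0, s1, s3}
Sat(~ack) = {s0, s6}
Sat(~busy | ~ack) = {s0, s1, s3, s6}
Sat(crit & ack) = {s2, s3, s4}
Sat(~busy & crit) = {s0, s3}
EG (~busy & crit): greatest fixpoint, start Z0 = {s0, s3}, keep only states in Sat with some successor in Z. Z1 = ∅; fixed.
Sat(EG (~busy & crit)) = ∅
Sat((crit & ack) | (EG (~busy & crit))) = {s2, s3, s4}
EF ((crit & ack) | (EG (~busy & crit))): least fixpoint, start Z0 = {s2, s3, s4}, add states with some successor in Z. Z1 = {s0, s2, s3, s4, s6}; fixed.
Sat(EF ((crit & ack) | (EG (~busy & crit)))) = {s0, s2, s3, s4, s6}
A[(~busy | ~ack) U EF ((crit & ack) | (EG (~busy & crit)))]: least fixpoint, start Z0 = Sat(EF ((crit & ack) | (EG (~busy & crit)))) = {s0, s2, s3, s4, s6}, add states in Sat(~busy | ~ack) with every successor in Z. Already a fixed point.
Sat(A[(~busy | ~ack) U EF ((crit & ack) | (EG (~busy & crit)))]) = {s0, s2, s3, s4, s6}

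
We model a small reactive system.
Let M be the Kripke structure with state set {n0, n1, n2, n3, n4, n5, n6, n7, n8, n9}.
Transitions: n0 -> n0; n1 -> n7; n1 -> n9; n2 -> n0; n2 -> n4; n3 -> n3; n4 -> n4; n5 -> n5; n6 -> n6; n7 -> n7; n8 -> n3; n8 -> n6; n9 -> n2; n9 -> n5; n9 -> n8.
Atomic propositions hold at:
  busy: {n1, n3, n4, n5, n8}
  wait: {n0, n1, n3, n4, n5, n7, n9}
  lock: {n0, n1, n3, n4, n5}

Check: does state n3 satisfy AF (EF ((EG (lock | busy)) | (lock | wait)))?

Sat(lock | busy) = {n0, n1, n3, n4, n5, n8}
EG (lock | busy): greatest fixpoint, start Z0 = {n0, n1, n3, n4, n5, n8}, keep only states in Sat with some successor in Z. Z1 = {n0, n3, n4, n5, n8}; fixed.
Sat(EG (lock | busy)) = {n0, n3, n4, n5, n8}
Sat(lock | wait) = {n0, n1, n3, n4, n5, n7, n9}
Sat((EG (lock | busy)) | (lock | wait)) = {n0, n1, n3, n4, n5, n7, n8, n9}
EF ((EG (lock | busy)) | (lock | wait)): least fixpoint, start Z0 = {n0, n1, n3, n4, n5, n7, n8, n9}, add states with some successor in Z. Z1 = {n0, n1, n2, n3, n4, n5, n7, n8, n9}; fixed.
Sat(EF ((EG (lock | busy)) | (lock | wait))) = {n0, n1, n2, n3, n4, n5, n7, n8, n9}
AF (EF ((EG (lock | busy)) | (lock | wait))): least fixpoint, start Z0 = {n0, n1, n2, n3, n4, n5, n7, n8, n9}, add states with every successor in Z. Already a fixed point.
Sat(AF (EF ((EG (lock | busy)) | (lock | wait)))) = {n0, n1, n2, n3, n4, n5, n7, n8, n9}
n3 ∈ Sat(AF (EF ((EG (lock | busy)) | (lock | wait)))) = {n0, n1, n2, n3, n4, n5, n7, n8, n9}, so the formula holds at n3.

Yes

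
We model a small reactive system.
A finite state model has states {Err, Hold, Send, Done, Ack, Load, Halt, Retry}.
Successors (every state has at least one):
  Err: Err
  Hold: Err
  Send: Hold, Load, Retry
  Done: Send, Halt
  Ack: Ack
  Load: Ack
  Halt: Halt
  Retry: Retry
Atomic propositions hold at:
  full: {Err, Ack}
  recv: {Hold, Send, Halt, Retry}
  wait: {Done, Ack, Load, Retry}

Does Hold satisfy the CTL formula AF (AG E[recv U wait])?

E[recv U wait]: least fixpoint, start Z0 = Sat(wait) = {Done, Ack, Load, Retry}, add states in Sat(recv) with some successor in Z. Z1 = {Send, Done, Ack, Load, Retry}; fixed.
Sat(E[recv U wait]) = {Send, Done, Ack, Load, Retry}
AG E[recv U wait]: greatest fixpoint, start Z0 = {Send, Done, Ack, Load, Retry}, keep only states in Sat with every successor in Z. Z1 = {Ack, Load, Retry}; fixed.
Sat(AG E[recv U wait]) = {Ack, Load, Retry}
AF (AG E[recv U wait]): least fixpoint, start Z0 = {Ack, Load, Retry}, add states with every successor in Z. Already a fixed point.
Sat(AF (AG E[recv U wait])) = {Ack, Load, Retry}
Hold ∉ Sat(AF (AG E[recv U wait])) = {Ack, Load, Retry}, so the formula does not hold at Hold.

No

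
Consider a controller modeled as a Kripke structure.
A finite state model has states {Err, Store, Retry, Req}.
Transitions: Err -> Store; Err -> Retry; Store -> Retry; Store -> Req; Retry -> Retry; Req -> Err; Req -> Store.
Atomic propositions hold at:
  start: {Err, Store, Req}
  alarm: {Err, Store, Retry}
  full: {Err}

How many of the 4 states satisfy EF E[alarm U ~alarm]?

3

Sat(~alarm) = {Req}
E[alarm U ~alarm]: least fixpoint, start Z0 = Sat(~alarm) = {Req}, add states in Sat(alarm) with some successor in Z. Z1 = {Store, Req}; Z2 = {Err, Store, Req}; fixed.
Sat(E[alarm U ~alarm]) = {Err, Store, Req}
EF E[alarm U ~alarm]: least fixpoint, start Z0 = {Err, Store, Req}, add states with some successor in Z. Already a fixed point.
Sat(EF E[alarm U ~alarm]) = {Err, Store, Req}
|Sat(EF E[alarm U ~alarm])| = |{Err, Store, Req}| = 3.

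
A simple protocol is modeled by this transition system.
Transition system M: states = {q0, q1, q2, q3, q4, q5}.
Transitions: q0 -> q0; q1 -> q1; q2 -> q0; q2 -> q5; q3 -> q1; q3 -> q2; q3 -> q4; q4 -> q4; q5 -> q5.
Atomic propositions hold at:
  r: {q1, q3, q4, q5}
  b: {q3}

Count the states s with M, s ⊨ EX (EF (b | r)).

5

Sat(b | r) = {q1, q3, q4, q5}
EF (b | r): least fixpoint, start Z0 = {q1, q3, q4, q5}, add states with some successor in Z. Z1 = {q1, q2, q3, q4, q5}; fixed.
Sat(EF (b | r)) = {q1, q2, q3, q4, q5}
Sat(EX (EF (b | r))) = {s : some successor in {q1, q2, q3, q4, q5}} = {q1, q2, q3, q4, q5}
|Sat(EX (EF (b | r)))| = |{q1, q2, q3, q4, q5}| = 5.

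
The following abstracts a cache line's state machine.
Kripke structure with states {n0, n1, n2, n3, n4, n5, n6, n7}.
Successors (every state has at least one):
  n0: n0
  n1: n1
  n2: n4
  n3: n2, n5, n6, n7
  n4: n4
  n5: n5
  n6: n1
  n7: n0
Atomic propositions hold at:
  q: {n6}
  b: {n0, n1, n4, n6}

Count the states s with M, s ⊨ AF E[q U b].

6

E[q U b]: least fixpoint, start Z0 = Sat(b) = {n0, n1, n4, n6}, add states in Sat(q) with some successor in Z. Already a fixed point.
Sat(E[q U b]) = {n0, n1, n4, n6}
AF E[q U b]: least fixpoint, start Z0 = {n0, n1, n4, n6}, add states with every successor in Z. Z1 = {n0, n1, n2, n4, n6, n7}; fixed.
Sat(AF E[q U b]) = {n0, n1, n2, n4, n6, n7}
|Sat(AF E[q U b])| = |{n0, n1, n2, n4, n6, n7}| = 6.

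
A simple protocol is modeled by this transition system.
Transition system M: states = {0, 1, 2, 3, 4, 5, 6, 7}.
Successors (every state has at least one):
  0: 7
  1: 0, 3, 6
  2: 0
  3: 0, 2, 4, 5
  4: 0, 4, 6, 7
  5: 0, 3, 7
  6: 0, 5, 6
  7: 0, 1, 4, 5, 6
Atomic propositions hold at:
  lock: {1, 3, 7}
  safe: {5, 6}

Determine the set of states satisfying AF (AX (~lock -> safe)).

Sat(~lock) = {0, 2, 4, 5, 6}
Sat(~lock -> safe) = {1, 3, 5, 6, 7}
Sat(AX (~lock -> safe)) = {s : every successor in {1, 3, 5, 6, 7}} = {0}
AF (AX (~lock -> safe)): least fixpoint, start Z0 = {0}, add states with every successor in Z. Z1 = {0, 2}; fixed.
Sat(AF (AX (~lock -> safe))) = {0, 2}

{0, 2}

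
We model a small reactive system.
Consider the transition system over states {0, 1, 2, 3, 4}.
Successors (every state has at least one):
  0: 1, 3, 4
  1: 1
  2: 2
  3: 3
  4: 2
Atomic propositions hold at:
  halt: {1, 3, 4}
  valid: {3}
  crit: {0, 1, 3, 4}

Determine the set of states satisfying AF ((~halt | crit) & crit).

{0, 1, 3, 4}

Sat(~halt) = {0, 2}
Sat(~halt | crit) = {0, 1, 2, 3, 4}
Sat((~halt | crit) & crit) = {0, 1, 3, 4}
AF ((~halt | crit) & crit): least fixpoint, start Z0 = {0, 1, 3, 4}, add states with every successor in Z. Already a fixed point.
Sat(AF ((~halt | crit) & crit)) = {0, 1, 3, 4}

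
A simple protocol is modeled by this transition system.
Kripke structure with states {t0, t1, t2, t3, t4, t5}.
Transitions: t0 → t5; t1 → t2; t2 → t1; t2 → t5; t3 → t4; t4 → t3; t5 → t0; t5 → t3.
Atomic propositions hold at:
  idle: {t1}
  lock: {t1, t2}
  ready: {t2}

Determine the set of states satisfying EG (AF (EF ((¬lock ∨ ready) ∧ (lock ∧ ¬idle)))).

Sat(¬lock) = {t0, t3, t4, t5}
Sat(¬lock ∨ ready) = {t0, t2, t3, t4, t5}
Sat(¬idle) = {t0, t2, t3, t4, t5}
Sat(lock ∧ ¬idle) = {t2}
Sat((¬lock ∨ ready) ∧ (lock ∧ ¬idle)) = {t2}
EF ((¬lock ∨ ready) ∧ (lock ∧ ¬idle)): least fixpoint, start Z0 = {t2}, add states with some successor in Z. Z1 = {t1, t2}; fixed.
Sat(EF ((¬lock ∨ ready) ∧ (lock ∧ ¬idle))) = {t1, t2}
AF (EF ((¬lock ∨ ready) ∧ (lock ∧ ¬idle))): least fixpoint, start Z0 = {t1, t2}, add states with every successor in Z. Already a fixed point.
Sat(AF (EF ((¬lock ∨ ready) ∧ (lock ∧ ¬idle)))) = {t1, t2}
EG (AF (EF ((¬lock ∨ ready) ∧ (lock ∧ ¬idle)))): greatest fixpoint, start Z0 = {t1, t2}, keep only states in Sat with some successor in Z. Already a fixed point.
Sat(EG (AF (EF ((¬lock ∨ ready) ∧ (lock ∧ ¬idle))))) = {t1, t2}

{t1, t2}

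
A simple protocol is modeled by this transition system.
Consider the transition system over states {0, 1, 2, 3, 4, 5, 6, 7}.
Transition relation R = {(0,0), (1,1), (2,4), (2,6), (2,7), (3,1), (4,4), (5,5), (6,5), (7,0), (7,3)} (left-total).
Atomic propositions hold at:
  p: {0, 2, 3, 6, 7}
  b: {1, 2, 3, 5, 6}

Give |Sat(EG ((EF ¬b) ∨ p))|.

Sat(¬b) = {0, 4, 7}
EF ¬b: least fixpoint, start Z0 = {0, 4, 7}, add states with some successor in Z. Z1 = {0, 2, 4, 7}; fixed.
Sat(EF ¬b) = {0, 2, 4, 7}
Sat((EF ¬b) ∨ p) = {0, 2, 3, 4, 6, 7}
EG ((EF ¬b) ∨ p): greatest fixpoint, start Z0 = {0, 2, 3, 4, 6, 7}, keep only states in Sat with some successor in Z. Z1 = {0, 2, 4, 7}; fixed.
Sat(EG ((EF ¬b) ∨ p)) = {0, 2, 4, 7}
|Sat(EG ((EF ¬b) ∨ p))| = |{0, 2, 4, 7}| = 4.

4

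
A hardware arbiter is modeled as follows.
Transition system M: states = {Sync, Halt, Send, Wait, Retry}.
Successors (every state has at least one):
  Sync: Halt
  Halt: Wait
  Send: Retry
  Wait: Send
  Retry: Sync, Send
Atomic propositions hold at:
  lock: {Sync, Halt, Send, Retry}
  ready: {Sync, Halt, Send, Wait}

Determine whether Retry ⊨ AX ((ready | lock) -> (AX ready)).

No

Sat(ready | lock) = {Sync, Halt, Send, Wait, Retry}
Sat(AX ready) = {s : every successor in {Sync, Halt, Send, Wait}} = {Sync, Halt, Wait, Retry}
Sat((ready | lock) -> (AX ready)) = {Sync, Halt, Wait, Retry}
Sat(AX ((ready | lock) -> (AX ready))) = {s : every successor in {Sync, Halt, Wait, Retry}} = {Sync, Halt, Send}
Retry ∉ Sat(AX ((ready | lock) -> (AX ready))) = {Sync, Halt, Send}, so the formula does not hold at Retry.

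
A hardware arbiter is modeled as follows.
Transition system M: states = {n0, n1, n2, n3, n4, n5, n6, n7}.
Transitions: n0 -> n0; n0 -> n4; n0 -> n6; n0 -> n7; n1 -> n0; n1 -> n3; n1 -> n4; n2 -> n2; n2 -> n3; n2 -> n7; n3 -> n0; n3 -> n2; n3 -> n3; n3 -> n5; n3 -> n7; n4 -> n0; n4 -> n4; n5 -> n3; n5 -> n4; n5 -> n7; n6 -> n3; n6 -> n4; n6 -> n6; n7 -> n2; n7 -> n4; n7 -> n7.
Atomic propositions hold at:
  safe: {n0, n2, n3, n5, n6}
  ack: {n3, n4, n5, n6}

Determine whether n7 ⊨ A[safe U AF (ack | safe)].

Sat(ack | safe) = {n0, n2, n3, n4, n5, n6}
AF (ack | safe): least fixpoint, start Z0 = {n0, n2, n3, n4, n5, n6}, add states with every successor in Z. Z1 = {n0, n1, n2, n3, n4, n5, n6}; fixed.
Sat(AF (ack | safe)) = {n0, n1, n2, n3, n4, n5, n6}
A[safe U AF (ack | safe)]: least fixpoint, start Z0 = Sat(AF (ack | safe)) = {n0, n1, n2, n3, n4, n5, n6}, add states in Sat(safe) with every successor in Z. Already a fixed point.
Sat(A[safe U AF (ack | safe)]) = {n0, n1, n2, n3, n4, n5, n6}
n7 ∉ Sat(A[safe U AF (ack | safe)]) = {n0, n1, n2, n3, n4, n5, n6}, so the formula does not hold at n7.

No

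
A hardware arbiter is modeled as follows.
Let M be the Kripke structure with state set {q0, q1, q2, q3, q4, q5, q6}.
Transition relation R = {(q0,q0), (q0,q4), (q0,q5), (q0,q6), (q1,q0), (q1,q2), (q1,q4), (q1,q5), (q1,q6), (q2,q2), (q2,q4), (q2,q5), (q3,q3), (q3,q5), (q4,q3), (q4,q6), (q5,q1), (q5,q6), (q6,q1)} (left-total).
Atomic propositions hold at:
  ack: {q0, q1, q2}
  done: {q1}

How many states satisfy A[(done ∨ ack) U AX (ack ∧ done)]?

Sat(done ∨ ack) = {q0, q1, q2}
Sat(ack ∧ done) = {q1}
Sat(AX (ack ∧ done)) = {s : every successor in {q1}} = {q6}
A[(done ∨ ack) U AX (ack ∧ done)]: least fixpoint, start Z0 = Sat(AX (ack ∧ done)) = {q6}, add states in Sat(done ∨ ack) with every successor in Z. Already a fixed point.
Sat(A[(done ∨ ack) U AX (ack ∧ done)]) = {q6}
|Sat(A[(done ∨ ack) U AX (ack ∧ done)])| = |{q6}| = 1.

1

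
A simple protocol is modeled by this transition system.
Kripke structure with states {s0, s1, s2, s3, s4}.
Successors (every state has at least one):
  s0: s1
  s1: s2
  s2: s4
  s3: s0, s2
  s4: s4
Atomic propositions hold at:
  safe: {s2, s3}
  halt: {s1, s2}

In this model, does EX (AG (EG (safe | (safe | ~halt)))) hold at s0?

No

Sat(~halt) = {s0, s3, s4}
Sat(safe | ~halt) = {s0, s2, s3, s4}
Sat(safe | (safe | ~halt)) = {s0, s2, s3, s4}
EG (safe | (safe | ~halt)): greatest fixpoint, start Z0 = {s0, s2, s3, s4}, keep only states in Sat with some successor in Z. Z1 = {s2, s3, s4}; fixed.
Sat(EG (safe | (safe | ~halt))) = {s2, s3, s4}
AG (EG (safe | (safe | ~halt))): greatest fixpoint, start Z0 = {s2, s3, s4}, keep only states in Sat with every successor in Z. Z1 = {s2, s4}; fixed.
Sat(AG (EG (safe | (safe | ~halt)))) = {s2, s4}
Sat(EX (AG (EG (safe | (safe | ~halt))))) = {s : some successor in {s2, s4}} = {s1, s2, s3, s4}
s0 ∉ Sat(EX (AG (EG (safe | (safe | ~halt))))) = {s1, s2, s3, s4}, so the formula does not hold at s0.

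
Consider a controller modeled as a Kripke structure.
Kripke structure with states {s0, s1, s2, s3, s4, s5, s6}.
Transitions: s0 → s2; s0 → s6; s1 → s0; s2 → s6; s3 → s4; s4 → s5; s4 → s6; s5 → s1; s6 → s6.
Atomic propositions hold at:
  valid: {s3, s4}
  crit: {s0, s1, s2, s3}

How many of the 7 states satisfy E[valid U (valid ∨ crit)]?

5

Sat(valid ∨ crit) = {s0, s1, s2, s3, s4}
E[valid U (valid ∨ crit)]: least fixpoint, start Z0 = Sat((valid ∨ crit)) = {s0, s1, s2, s3, s4}, add states in Sat(valid) with some successor in Z. Already a fixed point.
Sat(E[valid U (valid ∨ crit)]) = {s0, s1, s2, s3, s4}
|Sat(E[valid U (valid ∨ crit)])| = |{s0, s1, s2, s3, s4}| = 5.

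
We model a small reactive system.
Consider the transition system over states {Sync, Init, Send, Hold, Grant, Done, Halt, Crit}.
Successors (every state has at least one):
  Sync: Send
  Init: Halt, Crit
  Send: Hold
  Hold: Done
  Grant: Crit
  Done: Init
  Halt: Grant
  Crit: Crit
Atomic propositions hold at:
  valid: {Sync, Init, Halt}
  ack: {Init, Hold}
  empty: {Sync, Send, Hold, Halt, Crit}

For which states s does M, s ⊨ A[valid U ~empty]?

Sat(~empty) = {Init, Grant, Done}
A[valid U ~empty]: least fixpoint, start Z0 = Sat(~empty) = {Init, Grant, Done}, add states in Sat(valid) with every successor in Z. Z1 = {Init, Grant, Done, Halt}; fixed.
Sat(A[valid U ~empty]) = {Init, Grant, Done, Halt}

{Init, Grant, Done, Halt}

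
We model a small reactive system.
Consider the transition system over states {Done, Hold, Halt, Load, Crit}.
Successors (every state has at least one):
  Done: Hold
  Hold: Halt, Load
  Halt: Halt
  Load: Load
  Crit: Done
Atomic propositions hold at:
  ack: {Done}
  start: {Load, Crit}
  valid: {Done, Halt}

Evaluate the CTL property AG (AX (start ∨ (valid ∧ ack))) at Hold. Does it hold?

Sat(valid ∧ ack) = {Done}
Sat(start ∨ (valid ∧ ack)) = {Done, Load, Crit}
Sat(AX (start ∨ (valid ∧ ack))) = {s : every successor in {Done, Load, Crit}} = {Load, Crit}
AG (AX (start ∨ (valid ∧ ack))): greatest fixpoint, start Z0 = {Load, Crit}, keep only states in Sat with every successor in Z. Z1 = {Load}; fixed.
Sat(AG (AX (start ∨ (valid ∧ ack)))) = {Load}
Hold ∉ Sat(AG (AX (start ∨ (valid ∧ ack)))) = {Load}, so the formula does not hold at Hold.

No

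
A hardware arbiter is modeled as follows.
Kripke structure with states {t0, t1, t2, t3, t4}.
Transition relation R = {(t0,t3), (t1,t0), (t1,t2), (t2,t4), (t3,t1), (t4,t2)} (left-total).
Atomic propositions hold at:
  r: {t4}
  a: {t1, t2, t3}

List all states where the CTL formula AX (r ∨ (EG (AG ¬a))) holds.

{t2}

Sat(¬a) = {t0, t4}
AG ¬a: greatest fixpoint, start Z0 = {t0, t4}, keep only states in Sat with every successor in Z. Z1 = ∅; fixed.
Sat(AG ¬a) = ∅
EG (AG ¬a): greatest fixpoint, start Z0 = ∅, keep only states in Sat with some successor in Z. Already a fixed point.
Sat(EG (AG ¬a)) = ∅
Sat(r ∨ (EG (AG ¬a))) = {t4}
Sat(AX (r ∨ (EG (AG ¬a)))) = {s : every successor in {t4}} = {t2}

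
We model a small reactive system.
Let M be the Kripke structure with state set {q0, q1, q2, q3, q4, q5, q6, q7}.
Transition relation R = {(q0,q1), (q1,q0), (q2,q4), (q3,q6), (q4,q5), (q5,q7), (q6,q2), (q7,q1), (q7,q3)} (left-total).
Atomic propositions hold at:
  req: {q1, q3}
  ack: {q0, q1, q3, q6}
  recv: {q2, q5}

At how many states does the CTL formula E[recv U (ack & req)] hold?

Sat(ack & req) = {q1, q3}
E[recv U (ack & req)]: least fixpoint, start Z0 = Sat((ack & req)) = {q1, q3}, add states in Sat(recv) with some successor in Z. Already a fixed point.
Sat(E[recv U (ack & req)]) = {q1, q3}
|Sat(E[recv U (ack & req)])| = |{q1, q3}| = 2.

2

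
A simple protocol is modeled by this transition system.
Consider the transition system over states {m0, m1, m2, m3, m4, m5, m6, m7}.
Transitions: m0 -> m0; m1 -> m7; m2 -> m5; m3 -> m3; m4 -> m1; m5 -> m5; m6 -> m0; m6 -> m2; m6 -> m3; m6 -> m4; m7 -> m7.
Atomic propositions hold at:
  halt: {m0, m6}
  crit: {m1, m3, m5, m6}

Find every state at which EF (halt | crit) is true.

{m0, m1, m2, m3, m4, m5, m6}

Sat(halt | crit) = {m0, m1, m3, m5, m6}
EF (halt | crit): least fixpoint, start Z0 = {m0, m1, m3, m5, m6}, add states with some successor in Z. Z1 = {m0, m1, m2, m3, m4, m5, m6}; fixed.
Sat(EF (halt | crit)) = {m0, m1, m2, m3, m4, m5, m6}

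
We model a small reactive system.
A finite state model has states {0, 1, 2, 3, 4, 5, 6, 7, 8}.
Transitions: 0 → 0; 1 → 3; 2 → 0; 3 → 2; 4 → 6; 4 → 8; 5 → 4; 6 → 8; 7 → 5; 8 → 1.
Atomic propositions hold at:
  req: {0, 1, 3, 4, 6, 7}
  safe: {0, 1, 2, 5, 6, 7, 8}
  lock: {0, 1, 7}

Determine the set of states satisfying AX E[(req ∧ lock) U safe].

Sat(req ∧ lock) = {0, 1, 7}
E[(req ∧ lock) U safe]: least fixpoint, start Z0 = Sat(safe) = {0, 1, 2, 5, 6, 7, 8}, add states in Sat(req ∧ lock) with some successor in Z. Already a fixed point.
Sat(E[(req ∧ lock) U safe]) = {0, 1, 2, 5, 6, 7, 8}
Sat(AX E[(req ∧ lock) U safe]) = {s : every successor in {0, 1, 2, 5, 6, 7, 8}} = {0, 2, 3, 4, 6, 7, 8}

{0, 2, 3, 4, 6, 7, 8}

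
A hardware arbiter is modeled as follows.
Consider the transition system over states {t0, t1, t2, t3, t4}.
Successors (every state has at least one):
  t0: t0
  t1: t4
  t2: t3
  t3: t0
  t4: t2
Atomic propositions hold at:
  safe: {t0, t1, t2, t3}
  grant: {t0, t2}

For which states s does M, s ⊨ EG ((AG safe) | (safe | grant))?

AG safe: greatest fixpoint, start Z0 = {t0, t1, t2, t3}, keep only states in Sat with every successor in Z. Z1 = {t0, t2, t3}; fixed.
Sat(AG safe) = {t0, t2, t3}
Sat(safe | grant) = {t0, t1, t2, t3}
Sat((AG safe) | (safe | grant)) = {t0, t1, t2, t3}
EG ((AG safe) | (safe | grant)): greatest fixpoint, start Z0 = {t0, t1, t2, t3}, keep only states in Sat with some successor in Z. Z1 = {t0, t2, t3}; fixed.
Sat(EG ((AG safe) | (safe | grant))) = {t0, t2, t3}

{t0, t2, t3}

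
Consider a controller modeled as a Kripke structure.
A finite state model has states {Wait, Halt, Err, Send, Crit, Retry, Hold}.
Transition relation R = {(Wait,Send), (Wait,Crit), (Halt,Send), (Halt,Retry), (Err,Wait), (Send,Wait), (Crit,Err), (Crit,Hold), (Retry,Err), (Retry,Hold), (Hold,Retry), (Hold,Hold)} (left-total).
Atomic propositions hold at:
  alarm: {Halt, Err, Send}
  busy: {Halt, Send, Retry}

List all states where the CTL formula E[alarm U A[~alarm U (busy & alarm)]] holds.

{Halt, Send}

Sat(~alarm) = {Wait, Crit, Retry, Hold}
Sat(busy & alarm) = {Halt, Send}
A[~alarm U (busy & alarm)]: least fixpoint, start Z0 = Sat((busy & alarm)) = {Halt, Send}, add states in Sat(~alarm) with every successor in Z. Already a fixed point.
Sat(A[~alarm U (busy & alarm)]) = {Halt, Send}
E[alarm U A[~alarm U (busy & alarm)]]: least fixpoint, start Z0 = Sat(A[~alarm U (busy & alarm)]) = {Halt, Send}, add states in Sat(alarm) with some successor in Z. Already a fixed point.
Sat(E[alarm U A[~alarm U (busy & alarm)]]) = {Halt, Send}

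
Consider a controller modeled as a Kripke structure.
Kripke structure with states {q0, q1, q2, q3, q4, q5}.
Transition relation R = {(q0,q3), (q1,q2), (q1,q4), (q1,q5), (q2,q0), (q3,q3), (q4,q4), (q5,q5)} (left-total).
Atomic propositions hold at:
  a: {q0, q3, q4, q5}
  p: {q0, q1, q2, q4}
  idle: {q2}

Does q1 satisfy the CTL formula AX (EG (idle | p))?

No

Sat(idle | p) = {q0, q1, q2, q4}
EG (idle | p): greatest fixpoint, start Z0 = {q0, q1, q2, q4}, keep only states in Sat with some successor in Z. Z1 = {q1, q2, q4}; Z2 = {q1, q4}; fixed.
Sat(EG (idle | p)) = {q1, q4}
Sat(AX (EG (idle | p))) = {s : every successor in {q1, q4}} = {q4}
q1 ∉ Sat(AX (EG (idle | p))) = {q4}, so the formula does not hold at q1.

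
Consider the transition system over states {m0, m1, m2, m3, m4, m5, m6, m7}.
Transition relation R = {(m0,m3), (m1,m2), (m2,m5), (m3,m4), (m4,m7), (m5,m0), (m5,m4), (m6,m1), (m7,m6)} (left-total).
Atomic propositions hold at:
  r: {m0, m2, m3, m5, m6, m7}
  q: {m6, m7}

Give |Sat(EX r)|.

Sat(EX r) = {s : some successor in {m0, m2, m3, m5, m6, m7}} = {m0, m1, m2, m4, m5, m7}
|Sat(EX r)| = |{m0, m1, m2, m4, m5, m7}| = 6.

6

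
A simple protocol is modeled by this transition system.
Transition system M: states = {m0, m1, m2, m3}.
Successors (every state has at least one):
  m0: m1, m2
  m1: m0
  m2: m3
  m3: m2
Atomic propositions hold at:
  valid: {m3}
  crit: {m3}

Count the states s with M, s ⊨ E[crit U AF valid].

2

AF valid: least fixpoint, start Z0 = {m3}, add states with every successor in Z. Z1 = {m2, m3}; fixed.
Sat(AF valid) = {m2, m3}
E[crit U AF valid]: least fixpoint, start Z0 = Sat(AF valid) = {m2, m3}, add states in Sat(crit) with some successor in Z. Already a fixed point.
Sat(E[crit U AF valid]) = {m2, m3}
|Sat(E[crit U AF valid])| = |{m2, m3}| = 2.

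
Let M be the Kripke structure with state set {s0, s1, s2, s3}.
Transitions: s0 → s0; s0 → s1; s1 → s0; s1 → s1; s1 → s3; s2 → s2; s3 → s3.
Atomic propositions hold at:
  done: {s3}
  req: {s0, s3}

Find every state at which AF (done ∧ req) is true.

{s3}

Sat(done ∧ req) = {s3}
AF (done ∧ req): least fixpoint, start Z0 = {s3}, add states with every successor in Z. Already a fixed point.
Sat(AF (done ∧ req)) = {s3}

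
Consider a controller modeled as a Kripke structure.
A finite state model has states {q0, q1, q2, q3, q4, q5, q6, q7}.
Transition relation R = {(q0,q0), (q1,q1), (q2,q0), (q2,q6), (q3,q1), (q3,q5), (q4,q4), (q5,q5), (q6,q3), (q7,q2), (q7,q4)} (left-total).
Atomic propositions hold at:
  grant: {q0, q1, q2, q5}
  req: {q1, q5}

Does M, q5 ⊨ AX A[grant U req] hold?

Yes

A[grant U req]: least fixpoint, start Z0 = Sat(req) = {q1, q5}, add states in Sat(grant) with every successor in Z. Already a fixed point.
Sat(A[grant U req]) = {q1, q5}
Sat(AX A[grant U req]) = {s : every successor in {q1, q5}} = {q1, q3, q5}
q5 ∈ Sat(AX A[grant U req]) = {q1, q3, q5}, so the formula holds at q5.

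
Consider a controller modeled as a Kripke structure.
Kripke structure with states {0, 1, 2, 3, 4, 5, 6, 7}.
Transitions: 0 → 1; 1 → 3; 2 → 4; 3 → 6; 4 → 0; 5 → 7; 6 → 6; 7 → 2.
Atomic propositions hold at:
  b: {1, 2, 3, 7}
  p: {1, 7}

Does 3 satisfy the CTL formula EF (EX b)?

Sat(EX b) = {s : some successor in {1, 2, 3, 7}} = {0, 1, 5, 7}
EF (EX b): least fixpoint, start Z0 = {0, 1, 5, 7}, add states with some successor in Z. Z1 = {0, 1, 4, 5, 7}; Z2 = {0, 1, 2, 4, 5, 7}; fixed.
Sat(EF (EX b)) = {0, 1, 2, 4, 5, 7}
3 ∉ Sat(EF (EX b)) = {0, 1, 2, 4, 5, 7}, so the formula does not hold at 3.

No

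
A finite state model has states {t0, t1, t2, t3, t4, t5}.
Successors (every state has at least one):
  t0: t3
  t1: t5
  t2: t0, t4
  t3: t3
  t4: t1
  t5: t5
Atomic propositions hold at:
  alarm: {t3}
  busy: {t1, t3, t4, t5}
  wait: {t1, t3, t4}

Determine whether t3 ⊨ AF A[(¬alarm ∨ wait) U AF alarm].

Sat(¬alarm) = {t0, t1, t2, t4, t5}
Sat(¬alarm ∨ wait) = {t0, t1, t2, t3, t4, t5}
AF alarm: least fixpoint, start Z0 = {t3}, add states with every successor in Z. Z1 = {t0, t3}; fixed.
Sat(AF alarm) = {t0, t3}
A[(¬alarm ∨ wait) U AF alarm]: least fixpoint, start Z0 = Sat(AF alarm) = {t0, t3}, add states in Sat(¬alarm ∨ wait) with every successor in Z. Already a fixed point.
Sat(A[(¬alarm ∨ wait) U AF alarm]) = {t0, t3}
AF A[(¬alarm ∨ wait) U AF alarm]: least fixpoint, start Z0 = {t0, t3}, add states with every successor in Z. Already a fixed point.
Sat(AF A[(¬alarm ∨ wait) U AF alarm]) = {t0, t3}
t3 ∈ Sat(AF A[(¬alarm ∨ wait) U AF alarm]) = {t0, t3}, so the formula holds at t3.

Yes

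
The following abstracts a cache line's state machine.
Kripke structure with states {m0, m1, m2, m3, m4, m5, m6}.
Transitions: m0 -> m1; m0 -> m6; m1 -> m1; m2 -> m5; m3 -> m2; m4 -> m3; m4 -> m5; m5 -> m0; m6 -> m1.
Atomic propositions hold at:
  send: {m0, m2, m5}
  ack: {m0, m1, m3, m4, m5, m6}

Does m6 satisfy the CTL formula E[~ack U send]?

No

Sat(~ack) = {m2}
E[~ack U send]: least fixpoint, start Z0 = Sat(send) = {m0, m2, m5}, add states in Sat(~ack) with some successor in Z. Already a fixed point.
Sat(E[~ack U send]) = {m0, m2, m5}
m6 ∉ Sat(E[~ack U send]) = {m0, m2, m5}, so the formula does not hold at m6.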